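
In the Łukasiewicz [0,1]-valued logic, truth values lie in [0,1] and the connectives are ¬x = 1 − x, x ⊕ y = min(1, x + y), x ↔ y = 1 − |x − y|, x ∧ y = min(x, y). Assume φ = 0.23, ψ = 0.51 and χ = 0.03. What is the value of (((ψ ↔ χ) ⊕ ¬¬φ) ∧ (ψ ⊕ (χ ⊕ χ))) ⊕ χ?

ψ ↔ χ = 1 − |0.51 − 0.03| = 1 − 0.48 = 0.52
¬φ = 1 − 0.23 = 0.77
¬¬φ = 1 − 0.77 = 0.23
(ψ ↔ χ) ⊕ ¬¬φ = min(1, 0.52 + 0.23) = min(1, 0.75) = 0.75
χ ⊕ χ = min(1, 0.03 + 0.03) = min(1, 0.06) = 0.06
ψ ⊕ (χ ⊕ χ) = min(1, 0.51 + 0.06) = min(1, 0.57) = 0.57
((ψ ↔ χ) ⊕ ¬¬φ) ∧ (ψ ⊕ (χ ⊕ χ)) = min(0.75, 0.57) = 0.57
(((ψ ↔ χ) ⊕ ¬¬φ) ∧ (ψ ⊕ (χ ⊕ χ))) ⊕ χ = min(1, 0.57 + 0.03) = min(1, 0.60) = 0.60

0.60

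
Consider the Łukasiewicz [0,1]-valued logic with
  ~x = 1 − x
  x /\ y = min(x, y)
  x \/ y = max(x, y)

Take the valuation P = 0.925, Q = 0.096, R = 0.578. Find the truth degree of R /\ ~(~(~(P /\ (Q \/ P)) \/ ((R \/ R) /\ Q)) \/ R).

Q \/ P = max(0.096, 0.925) = 0.925
P /\ (Q \/ P) = min(0.925, 0.925) = 0.925
~(P /\ (Q \/ P)) = 1 − 0.925 = 0.075
R \/ R = max(0.578, 0.578) = 0.578
(R \/ R) /\ Q = min(0.578, 0.096) = 0.096
~(P /\ (Q \/ P)) \/ ((R \/ R) /\ Q) = max(0.075, 0.096) = 0.096
~(~(P /\ (Q \/ P)) \/ ((R \/ R) /\ Q)) = 1 − 0.096 = 0.904
~(~(P /\ (Q \/ P)) \/ ((R \/ R) /\ Q)) \/ R = max(0.904, 0.578) = 0.904
~(~(~(P /\ (Q \/ P)) \/ ((R \/ R) /\ Q)) \/ R) = 1 − 0.904 = 0.096
R /\ ~(~(~(P /\ (Q \/ P)) \/ ((R \/ R) /\ Q)) \/ R) = min(0.578, 0.096) = 0.096

0.096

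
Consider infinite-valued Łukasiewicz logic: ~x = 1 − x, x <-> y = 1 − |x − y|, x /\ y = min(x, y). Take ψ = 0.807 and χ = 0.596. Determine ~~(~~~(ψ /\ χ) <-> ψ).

0.597

ψ /\ χ = min(0.807, 0.596) = 0.596
~(ψ /\ χ) = 1 − 0.596 = 0.404
~~(ψ /\ χ) = 1 − 0.404 = 0.596
~~~(ψ /\ χ) = 1 − 0.596 = 0.404
~~~(ψ /\ χ) <-> ψ = 1 − |0.404 − 0.807| = 1 − 0.403 = 0.597
~(~~~(ψ /\ χ) <-> ψ) = 1 − 0.597 = 0.403
~~(~~~(ψ /\ χ) <-> ψ) = 1 − 0.403 = 0.597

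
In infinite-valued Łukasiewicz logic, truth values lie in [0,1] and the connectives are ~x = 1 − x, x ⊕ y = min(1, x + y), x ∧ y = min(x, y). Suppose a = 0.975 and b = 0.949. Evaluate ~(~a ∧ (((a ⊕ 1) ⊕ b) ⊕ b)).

~a = 1 − 0.975 = 0.025
a ⊕ 1 = min(1, 0.975 + 1.000) = min(1, 1.975) = 1.000
(a ⊕ 1) ⊕ b = min(1, 1.000 + 0.949) = min(1, 1.949) = 1.000
((a ⊕ 1) ⊕ b) ⊕ b = min(1, 1.000 + 0.949) = min(1, 1.949) = 1.000
~a ∧ (((a ⊕ 1) ⊕ b) ⊕ b) = min(0.025, 1.000) = 0.025
~(~a ∧ (((a ⊕ 1) ⊕ b) ⊕ b)) = 1 − 0.025 = 0.975

0.975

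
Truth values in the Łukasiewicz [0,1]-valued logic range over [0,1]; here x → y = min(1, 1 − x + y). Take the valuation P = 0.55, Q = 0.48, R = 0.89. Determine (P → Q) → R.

P → Q = min(1, 1 − 0.55 + 0.48) = min(1, 0.93) = 0.93
(P → Q) → R = min(1, 1 − 0.93 + 0.89) = min(1, 0.96) = 0.96

0.96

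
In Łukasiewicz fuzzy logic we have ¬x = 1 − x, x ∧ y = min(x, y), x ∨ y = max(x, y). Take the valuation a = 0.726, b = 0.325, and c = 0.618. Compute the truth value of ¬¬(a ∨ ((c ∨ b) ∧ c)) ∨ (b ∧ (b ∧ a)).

0.726

c ∨ b = max(0.618, 0.325) = 0.618
(c ∨ b) ∧ c = min(0.618, 0.618) = 0.618
a ∨ ((c ∨ b) ∧ c) = max(0.726, 0.618) = 0.726
¬(a ∨ ((c ∨ b) ∧ c)) = 1 − 0.726 = 0.274
¬¬(a ∨ ((c ∨ b) ∧ c)) = 1 − 0.274 = 0.726
b ∧ a = min(0.325, 0.726) = 0.325
b ∧ (b ∧ a) = min(0.325, 0.325) = 0.325
¬¬(a ∨ ((c ∨ b) ∧ c)) ∨ (b ∧ (b ∧ a)) = max(0.726, 0.325) = 0.726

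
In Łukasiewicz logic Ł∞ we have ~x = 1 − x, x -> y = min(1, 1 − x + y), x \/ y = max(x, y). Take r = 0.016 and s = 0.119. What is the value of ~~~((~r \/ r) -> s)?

~r = 1 − 0.016 = 0.984
~r \/ r = max(0.984, 0.016) = 0.984
(~r \/ r) -> s = min(1, 1 − 0.984 + 0.119) = min(1, 0.135) = 0.135
~((~r \/ r) -> s) = 1 − 0.135 = 0.865
~~((~r \/ r) -> s) = 1 − 0.865 = 0.135
~~~((~r \/ r) -> s) = 1 − 0.135 = 0.865

0.865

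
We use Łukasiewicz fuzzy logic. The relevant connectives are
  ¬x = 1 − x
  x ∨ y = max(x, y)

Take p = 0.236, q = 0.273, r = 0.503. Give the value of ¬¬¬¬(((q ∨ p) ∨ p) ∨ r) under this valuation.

q ∨ p = max(0.273, 0.236) = 0.273
(q ∨ p) ∨ p = max(0.273, 0.236) = 0.273
((q ∨ p) ∨ p) ∨ r = max(0.273, 0.503) = 0.503
¬(((q ∨ p) ∨ p) ∨ r) = 1 − 0.503 = 0.497
¬¬(((q ∨ p) ∨ p) ∨ r) = 1 − 0.497 = 0.503
¬¬¬(((q ∨ p) ∨ p) ∨ r) = 1 − 0.503 = 0.497
¬¬¬¬(((q ∨ p) ∨ p) ∨ r) = 1 − 0.497 = 0.503

0.503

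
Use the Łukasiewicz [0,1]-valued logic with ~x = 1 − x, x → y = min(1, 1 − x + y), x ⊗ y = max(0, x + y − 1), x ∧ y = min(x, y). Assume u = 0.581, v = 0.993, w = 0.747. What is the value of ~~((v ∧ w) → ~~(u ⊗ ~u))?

v ∧ w = min(0.993, 0.747) = 0.747
~u = 1 − 0.581 = 0.419
u ⊗ ~u = max(0, 0.581 + 0.419 − 1) = max(0, 0.000) = 0.000
~(u ⊗ ~u) = 1 − 0.000 = 1.000
~~(u ⊗ ~u) = 1 − 1.000 = 0.000
(v ∧ w) → ~~(u ⊗ ~u) = min(1, 1 − 0.747 + 0.000) = min(1, 0.253) = 0.253
~((v ∧ w) → ~~(u ⊗ ~u)) = 1 − 0.253 = 0.747
~~((v ∧ w) → ~~(u ⊗ ~u)) = 1 − 0.747 = 0.253

0.253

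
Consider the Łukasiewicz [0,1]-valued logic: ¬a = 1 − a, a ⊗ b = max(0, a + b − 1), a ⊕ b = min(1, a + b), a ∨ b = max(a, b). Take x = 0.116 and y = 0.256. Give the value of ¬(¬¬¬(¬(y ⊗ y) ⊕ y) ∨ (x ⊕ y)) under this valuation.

y ⊗ y = max(0, 0.256 + 0.256 − 1) = max(0, -0.488) = 0.000
¬(y ⊗ y) = 1 − 0.000 = 1.000
¬(y ⊗ y) ⊕ y = min(1, 1.000 + 0.256) = min(1, 1.256) = 1.000
¬(¬(y ⊗ y) ⊕ y) = 1 − 1.000 = 0.000
¬¬(¬(y ⊗ y) ⊕ y) = 1 − 0.000 = 1.000
¬¬¬(¬(y ⊗ y) ⊕ y) = 1 − 1.000 = 0.000
x ⊕ y = min(1, 0.116 + 0.256) = min(1, 0.372) = 0.372
¬¬¬(¬(y ⊗ y) ⊕ y) ∨ (x ⊕ y) = max(0.000, 0.372) = 0.372
¬(¬¬¬(¬(y ⊗ y) ⊕ y) ∨ (x ⊕ y)) = 1 − 0.372 = 0.628

0.628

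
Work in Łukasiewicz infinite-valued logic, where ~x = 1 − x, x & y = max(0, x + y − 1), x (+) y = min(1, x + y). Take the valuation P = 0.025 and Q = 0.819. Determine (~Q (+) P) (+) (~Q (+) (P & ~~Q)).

~Q = 1 − 0.819 = 0.181
~Q (+) P = min(1, 0.181 + 0.025) = min(1, 0.206) = 0.206
~~Q = 1 − 0.181 = 0.819
P & ~~Q = max(0, 0.025 + 0.819 − 1) = max(0, -0.156) = 0.000
~Q (+) (P & ~~Q) = min(1, 0.181 + 0.000) = min(1, 0.181) = 0.181
(~Q (+) P) (+) (~Q (+) (P & ~~Q)) = min(1, 0.206 + 0.181) = min(1, 0.387) = 0.387

0.387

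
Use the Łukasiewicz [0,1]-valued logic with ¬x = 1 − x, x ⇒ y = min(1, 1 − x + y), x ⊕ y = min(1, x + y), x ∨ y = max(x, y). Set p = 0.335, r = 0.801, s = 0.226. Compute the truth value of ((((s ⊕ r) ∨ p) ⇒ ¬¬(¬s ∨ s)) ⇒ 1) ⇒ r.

0.801

s ⊕ r = min(1, 0.226 + 0.801) = min(1, 1.027) = 1.000
(s ⊕ r) ∨ p = max(1.000, 0.335) = 1.000
¬s = 1 − 0.226 = 0.774
¬s ∨ s = max(0.774, 0.226) = 0.774
¬(¬s ∨ s) = 1 − 0.774 = 0.226
¬¬(¬s ∨ s) = 1 − 0.226 = 0.774
((s ⊕ r) ∨ p) ⇒ ¬¬(¬s ∨ s) = min(1, 1 − 1.000 + 0.774) = min(1, 0.774) = 0.774
(((s ⊕ r) ∨ p) ⇒ ¬¬(¬s ∨ s)) ⇒ 1 = min(1, 1 − 0.774 + 1.000) = min(1, 1.226) = 1.000
((((s ⊕ r) ∨ p) ⇒ ¬¬(¬s ∨ s)) ⇒ 1) ⇒ r = min(1, 1 − 1.000 + 0.801) = min(1, 0.801) = 0.801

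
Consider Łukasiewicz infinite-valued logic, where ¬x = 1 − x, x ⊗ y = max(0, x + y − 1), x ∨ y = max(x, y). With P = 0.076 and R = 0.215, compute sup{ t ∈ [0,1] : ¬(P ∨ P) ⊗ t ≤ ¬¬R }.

0.291

P ∨ P = max(0.076, 0.076) = 0.076
¬(P ∨ P) = 1 − 0.076 = 0.924
So the left factor is ¬(P ∨ P) = 0.924.
¬R = 1 − 0.215 = 0.785
¬¬R = 1 − 0.785 = 0.215
So the right-hand bound is ¬¬R = 0.215.
The residuum of the Łukasiewicz t-norm gives the supremum: min(1, 1 − 0.924 + 0.215).
1 − 0.924 + 0.215 = 0.291, so t = min(1, 0.291) = 0.291.
Check: 0.924 ⊗ 0.291 = max(0, 0.215) = 0.215 ≤ 0.215.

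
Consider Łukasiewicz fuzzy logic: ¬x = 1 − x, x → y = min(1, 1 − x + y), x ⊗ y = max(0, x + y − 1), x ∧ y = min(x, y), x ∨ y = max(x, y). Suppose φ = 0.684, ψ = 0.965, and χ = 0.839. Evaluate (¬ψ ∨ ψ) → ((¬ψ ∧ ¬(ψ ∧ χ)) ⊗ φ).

0.035

¬ψ = 1 − 0.965 = 0.035
¬ψ ∨ ψ = max(0.035, 0.965) = 0.965
ψ ∧ χ = min(0.965, 0.839) = 0.839
¬(ψ ∧ χ) = 1 − 0.839 = 0.161
¬ψ ∧ ¬(ψ ∧ χ) = min(0.035, 0.161) = 0.035
(¬ψ ∧ ¬(ψ ∧ χ)) ⊗ φ = max(0, 0.035 + 0.684 − 1) = max(0, -0.281) = 0.000
(¬ψ ∨ ψ) → ((¬ψ ∧ ¬(ψ ∧ χ)) ⊗ φ) = min(1, 1 − 0.965 + 0.000) = min(1, 0.035) = 0.035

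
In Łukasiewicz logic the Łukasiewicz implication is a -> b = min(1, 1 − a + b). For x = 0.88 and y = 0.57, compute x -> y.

x -> y = min(1, 1 − 0.88 + 0.57) = min(1, 0.69) = 0.69
For comparison, the Gödel implication (1 if a ≤ b else b) would give 0.57.

0.69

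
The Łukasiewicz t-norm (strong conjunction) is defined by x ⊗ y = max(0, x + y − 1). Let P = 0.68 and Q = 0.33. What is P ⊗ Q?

0.01

P ⊗ Q = max(0, 0.68 + 0.33 − 1) = max(0, 0.01) = 0.01
For comparison, the Gödel (minimum) t-norm min(x, y) would give 0.33.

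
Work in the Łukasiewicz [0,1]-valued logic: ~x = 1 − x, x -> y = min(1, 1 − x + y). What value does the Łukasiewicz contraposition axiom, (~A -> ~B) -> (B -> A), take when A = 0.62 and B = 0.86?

1.00

~A = 1 − 0.62 = 0.38
~B = 1 − 0.86 = 0.14
~A -> ~B = min(1, 1 − 0.38 + 0.14) = min(1, 0.76) = 0.76
B -> A = min(1, 1 − 0.86 + 0.62) = min(1, 0.76) = 0.76
(~A -> ~B) -> (B -> A) = min(1, 1 − 0.76 + 0.76) = min(1, 1.00) = 1.00
(As expected: an axiom of Ł∞, always 1.)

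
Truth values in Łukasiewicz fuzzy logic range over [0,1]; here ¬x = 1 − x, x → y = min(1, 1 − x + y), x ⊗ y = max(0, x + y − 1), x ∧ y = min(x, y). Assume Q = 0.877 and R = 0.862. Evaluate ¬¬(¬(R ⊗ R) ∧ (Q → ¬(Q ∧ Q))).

0.246

R ⊗ R = max(0, 0.862 + 0.862 − 1) = max(0, 0.724) = 0.724
¬(R ⊗ R) = 1 − 0.724 = 0.276
Q ∧ Q = min(0.877, 0.877) = 0.877
¬(Q ∧ Q) = 1 − 0.877 = 0.123
Q → ¬(Q ∧ Q) = min(1, 1 − 0.877 + 0.123) = min(1, 0.246) = 0.246
¬(R ⊗ R) ∧ (Q → ¬(Q ∧ Q)) = min(0.276, 0.246) = 0.246
¬(¬(R ⊗ R) ∧ (Q → ¬(Q ∧ Q))) = 1 − 0.246 = 0.754
¬¬(¬(R ⊗ R) ∧ (Q → ¬(Q ∧ Q))) = 1 − 0.754 = 0.246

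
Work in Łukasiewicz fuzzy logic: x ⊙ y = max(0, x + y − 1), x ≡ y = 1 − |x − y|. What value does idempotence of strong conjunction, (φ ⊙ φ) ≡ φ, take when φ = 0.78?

φ ⊙ φ = max(0, 0.78 + 0.78 − 1) = max(0, 0.56) = 0.56
(φ ⊙ φ) ≡ φ = 1 − |0.56 − 0.78| = 1 − 0.22 = 0.78
(The value 0.78 < 1 shows this instance is not satisfied; fails in Ł∞ since a ⊗ a = max(0, 2a−1) ≠ a in general.)

0.78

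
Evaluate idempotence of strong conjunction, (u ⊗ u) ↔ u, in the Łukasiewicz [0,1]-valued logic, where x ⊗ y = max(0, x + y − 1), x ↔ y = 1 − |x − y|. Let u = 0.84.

0.84

u ⊗ u = max(0, 0.84 + 0.84 − 1) = max(0, 0.68) = 0.68
(u ⊗ u) ↔ u = 1 − |0.68 − 0.84| = 1 − 0.16 = 0.84
(The value 0.84 < 1 shows this instance is not satisfied; fails in Ł∞ since a ⊗ a = max(0, 2a−1) ≠ a in general.)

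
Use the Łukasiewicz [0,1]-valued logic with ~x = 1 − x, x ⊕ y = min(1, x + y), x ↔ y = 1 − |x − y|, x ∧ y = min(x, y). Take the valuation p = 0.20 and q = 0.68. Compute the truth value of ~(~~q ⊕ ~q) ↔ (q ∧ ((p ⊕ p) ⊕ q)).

~q = 1 − 0.68 = 0.32
~~q = 1 − 0.32 = 0.68
~~q ⊕ ~q = min(1, 0.68 + 0.32) = min(1, 1.00) = 1.00
~(~~q ⊕ ~q) = 1 − 1.00 = 0.00
p ⊕ p = min(1, 0.20 + 0.20) = min(1, 0.40) = 0.40
(p ⊕ p) ⊕ q = min(1, 0.40 + 0.68) = min(1, 1.08) = 1.00
q ∧ ((p ⊕ p) ⊕ q) = min(0.68, 1.00) = 0.68
~(~~q ⊕ ~q) ↔ (q ∧ ((p ⊕ p) ⊕ q)) = 1 − |0.00 − 0.68| = 1 − 0.68 = 0.32

0.32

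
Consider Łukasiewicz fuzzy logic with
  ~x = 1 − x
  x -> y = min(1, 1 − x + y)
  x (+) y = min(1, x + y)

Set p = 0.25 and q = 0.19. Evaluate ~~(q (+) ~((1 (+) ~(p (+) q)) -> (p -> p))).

p (+) q = min(1, 0.25 + 0.19) = min(1, 0.44) = 0.44
~(p (+) q) = 1 − 0.44 = 0.56
1 (+) ~(p (+) q) = min(1, 1.00 + 0.56) = min(1, 1.56) = 1.00
p -> p = min(1, 1 − 0.25 + 0.25) = min(1, 1.00) = 1.00
(1 (+) ~(p (+) q)) -> (p -> p) = min(1, 1 − 1.00 + 1.00) = min(1, 1.00) = 1.00
~((1 (+) ~(p (+) q)) -> (p -> p)) = 1 − 1.00 = 0.00
q (+) ~((1 (+) ~(p (+) q)) -> (p -> p)) = min(1, 0.19 + 0.00) = min(1, 0.19) = 0.19
~(q (+) ~((1 (+) ~(p (+) q)) -> (p -> p))) = 1 − 0.19 = 0.81
~~(q (+) ~((1 (+) ~(p (+) q)) -> (p -> p))) = 1 − 0.81 = 0.19

0.19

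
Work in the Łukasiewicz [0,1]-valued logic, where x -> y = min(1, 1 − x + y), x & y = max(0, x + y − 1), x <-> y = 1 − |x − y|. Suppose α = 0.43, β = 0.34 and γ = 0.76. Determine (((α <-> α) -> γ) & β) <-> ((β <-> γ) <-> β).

α <-> α = 1 − |0.43 − 0.43| = 1 − 0.00 = 1.00
(α <-> α) -> γ = min(1, 1 − 1.00 + 0.76) = min(1, 0.76) = 0.76
((α <-> α) -> γ) & β = max(0, 0.76 + 0.34 − 1) = max(0, 0.10) = 0.10
β <-> γ = 1 − |0.34 − 0.76| = 1 − 0.42 = 0.58
(β <-> γ) <-> β = 1 − |0.58 − 0.34| = 1 − 0.24 = 0.76
(((α <-> α) -> γ) & β) <-> ((β <-> γ) <-> β) = 1 − |0.10 − 0.76| = 1 − 0.66 = 0.34

0.34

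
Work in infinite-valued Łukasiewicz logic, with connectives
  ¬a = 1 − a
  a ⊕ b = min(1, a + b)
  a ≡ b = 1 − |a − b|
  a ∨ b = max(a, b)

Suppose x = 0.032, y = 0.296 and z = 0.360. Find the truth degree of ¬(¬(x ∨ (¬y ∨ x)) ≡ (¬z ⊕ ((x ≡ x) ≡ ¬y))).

0.704

¬y = 1 − 0.296 = 0.704
¬y ∨ x = max(0.704, 0.032) = 0.704
x ∨ (¬y ∨ x) = max(0.032, 0.704) = 0.704
¬(x ∨ (¬y ∨ x)) = 1 − 0.704 = 0.296
¬z = 1 − 0.360 = 0.640
x ≡ x = 1 − |0.032 − 0.032| = 1 − 0.000 = 1.000
(x ≡ x) ≡ ¬y = 1 − |1.000 − 0.704| = 1 − 0.296 = 0.704
¬z ⊕ ((x ≡ x) ≡ ¬y) = min(1, 0.640 + 0.704) = min(1, 1.344) = 1.000
¬(x ∨ (¬y ∨ x)) ≡ (¬z ⊕ ((x ≡ x) ≡ ¬y)) = 1 − |0.296 − 1.000| = 1 − 0.704 = 0.296
¬(¬(x ∨ (¬y ∨ x)) ≡ (¬z ⊕ ((x ≡ x) ≡ ¬y))) = 1 − 0.296 = 0.704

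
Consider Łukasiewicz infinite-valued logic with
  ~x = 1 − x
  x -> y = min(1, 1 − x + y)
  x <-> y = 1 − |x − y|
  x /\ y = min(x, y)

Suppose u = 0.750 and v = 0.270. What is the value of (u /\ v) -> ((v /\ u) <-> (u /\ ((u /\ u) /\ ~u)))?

u /\ v = min(0.750, 0.270) = 0.270
v /\ u = min(0.270, 0.750) = 0.270
u /\ u = min(0.750, 0.750) = 0.750
~u = 1 − 0.750 = 0.250
(u /\ u) /\ ~u = min(0.750, 0.250) = 0.250
u /\ ((u /\ u) /\ ~u) = min(0.750, 0.250) = 0.250
(v /\ u) <-> (u /\ ((u /\ u) /\ ~u)) = 1 − |0.270 − 0.250| = 1 − 0.020 = 0.980
(u /\ v) -> ((v /\ u) <-> (u /\ ((u /\ u) /\ ~u))) = min(1, 1 − 0.270 + 0.980) = min(1, 1.710) = 1.000

1.000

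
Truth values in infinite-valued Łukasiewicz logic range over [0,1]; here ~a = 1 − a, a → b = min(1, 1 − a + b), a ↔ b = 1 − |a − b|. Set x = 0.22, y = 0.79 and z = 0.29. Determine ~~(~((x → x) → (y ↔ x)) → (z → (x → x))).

1.00

x → x = min(1, 1 − 0.22 + 0.22) = min(1, 1.00) = 1.00
y ↔ x = 1 − |0.79 − 0.22| = 1 − 0.57 = 0.43
(x → x) → (y ↔ x) = min(1, 1 − 1.00 + 0.43) = min(1, 0.43) = 0.43
~((x → x) → (y ↔ x)) = 1 − 0.43 = 0.57
z → (x → x) = min(1, 1 − 0.29 + 1.00) = min(1, 1.71) = 1.00
~((x → x) → (y ↔ x)) → (z → (x → x)) = min(1, 1 − 0.57 + 1.00) = min(1, 1.43) = 1.00
~(~((x → x) → (y ↔ x)) → (z → (x → x))) = 1 − 1.00 = 0.00
~~(~((x → x) → (y ↔ x)) → (z → (x → x))) = 1 − 0.00 = 1.00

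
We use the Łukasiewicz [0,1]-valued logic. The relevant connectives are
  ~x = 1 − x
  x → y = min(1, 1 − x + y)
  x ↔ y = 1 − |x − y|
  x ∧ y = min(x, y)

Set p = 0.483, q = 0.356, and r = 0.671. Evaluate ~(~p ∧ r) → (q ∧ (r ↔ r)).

0.873

~p = 1 − 0.483 = 0.517
~p ∧ r = min(0.517, 0.671) = 0.517
~(~p ∧ r) = 1 − 0.517 = 0.483
r ↔ r = 1 − |0.671 − 0.671| = 1 − 0.000 = 1.000
q ∧ (r ↔ r) = min(0.356, 1.000) = 0.356
~(~p ∧ r) → (q ∧ (r ↔ r)) = min(1, 1 − 0.483 + 0.356) = min(1, 0.873) = 0.873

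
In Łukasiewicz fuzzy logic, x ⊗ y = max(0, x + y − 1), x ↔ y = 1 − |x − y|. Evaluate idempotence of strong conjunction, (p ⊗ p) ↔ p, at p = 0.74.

p ⊗ p = max(0, 0.74 + 0.74 − 1) = max(0, 0.48) = 0.48
(p ⊗ p) ↔ p = 1 − |0.48 − 0.74| = 1 − 0.26 = 0.74
(The value 0.74 < 1 shows this instance is not satisfied; fails in Ł∞ since a ⊗ a = max(0, 2a−1) ≠ a in general.)

0.74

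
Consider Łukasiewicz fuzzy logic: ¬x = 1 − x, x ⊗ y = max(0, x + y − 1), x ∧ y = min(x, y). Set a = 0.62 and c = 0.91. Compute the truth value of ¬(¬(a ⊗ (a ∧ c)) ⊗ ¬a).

0.86

a ∧ c = min(0.62, 0.91) = 0.62
a ⊗ (a ∧ c) = max(0, 0.62 + 0.62 − 1) = max(0, 0.24) = 0.24
¬(a ⊗ (a ∧ c)) = 1 − 0.24 = 0.76
¬a = 1 − 0.62 = 0.38
¬(a ⊗ (a ∧ c)) ⊗ ¬a = max(0, 0.76 + 0.38 − 1) = max(0, 0.14) = 0.14
¬(¬(a ⊗ (a ∧ c)) ⊗ ¬a) = 1 − 0.14 = 0.86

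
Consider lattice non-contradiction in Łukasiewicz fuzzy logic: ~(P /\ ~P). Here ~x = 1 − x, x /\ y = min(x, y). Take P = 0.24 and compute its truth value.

~P = 1 − 0.24 = 0.76
P /\ ~P = min(0.24, 0.76) = 0.24
~(P /\ ~P) = 1 − 0.24 = 0.76
(The value 0.76 < 1 shows this instance is not satisfied; not a Ł∞-tautology — its value is 1 − min(a, 1−a).)

0.76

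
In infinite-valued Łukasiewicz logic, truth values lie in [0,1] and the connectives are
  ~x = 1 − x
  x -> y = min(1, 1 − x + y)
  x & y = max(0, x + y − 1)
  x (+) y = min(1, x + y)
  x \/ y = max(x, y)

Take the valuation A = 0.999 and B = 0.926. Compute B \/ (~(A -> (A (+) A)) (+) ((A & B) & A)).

0.926

A (+) A = min(1, 0.999 + 0.999) = min(1, 1.998) = 1.000
A -> (A (+) A) = min(1, 1 − 0.999 + 1.000) = min(1, 1.001) = 1.000
~(A -> (A (+) A)) = 1 − 1.000 = 0.000
A & B = max(0, 0.999 + 0.926 − 1) = max(0, 0.925) = 0.925
(A & B) & A = max(0, 0.925 + 0.999 − 1) = max(0, 0.924) = 0.924
~(A -> (A (+) A)) (+) ((A & B) & A) = min(1, 0.000 + 0.924) = min(1, 0.924) = 0.924
B \/ (~(A -> (A (+) A)) (+) ((A & B) & A)) = max(0.926, 0.924) = 0.926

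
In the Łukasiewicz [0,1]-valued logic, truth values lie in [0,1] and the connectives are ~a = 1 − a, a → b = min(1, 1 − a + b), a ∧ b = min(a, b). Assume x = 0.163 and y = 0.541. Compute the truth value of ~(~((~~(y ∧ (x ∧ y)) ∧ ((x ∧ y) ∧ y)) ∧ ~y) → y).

x ∧ y = min(0.163, 0.541) = 0.163
y ∧ (x ∧ y) = min(0.541, 0.163) = 0.163
~(y ∧ (x ∧ y)) = 1 − 0.163 = 0.837
~~(y ∧ (x ∧ y)) = 1 − 0.837 = 0.163
(x ∧ y) ∧ y = min(0.163, 0.541) = 0.163
~~(y ∧ (x ∧ y)) ∧ ((x ∧ y) ∧ y) = min(0.163, 0.163) = 0.163
~y = 1 − 0.541 = 0.459
(~~(y ∧ (x ∧ y)) ∧ ((x ∧ y) ∧ y)) ∧ ~y = min(0.163, 0.459) = 0.163
~((~~(y ∧ (x ∧ y)) ∧ ((x ∧ y) ∧ y)) ∧ ~y) = 1 − 0.163 = 0.837
~((~~(y ∧ (x ∧ y)) ∧ ((x ∧ y) ∧ y)) ∧ ~y) → y = min(1, 1 − 0.837 + 0.541) = min(1, 0.704) = 0.704
~(~((~~(y ∧ (x ∧ y)) ∧ ((x ∧ y) ∧ y)) ∧ ~y) → y) = 1 − 0.704 = 0.296

0.296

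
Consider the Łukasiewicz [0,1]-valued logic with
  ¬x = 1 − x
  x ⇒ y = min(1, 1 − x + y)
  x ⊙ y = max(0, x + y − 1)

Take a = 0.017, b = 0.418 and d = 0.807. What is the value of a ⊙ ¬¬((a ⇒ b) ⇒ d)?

a ⇒ b = min(1, 1 − 0.017 + 0.418) = min(1, 1.401) = 1.000
(a ⇒ b) ⇒ d = min(1, 1 − 1.000 + 0.807) = min(1, 0.807) = 0.807
¬((a ⇒ b) ⇒ d) = 1 − 0.807 = 0.193
¬¬((a ⇒ b) ⇒ d) = 1 − 0.193 = 0.807
a ⊙ ¬¬((a ⇒ b) ⇒ d) = max(0, 0.017 + 0.807 − 1) = max(0, -0.176) = 0.000

0.000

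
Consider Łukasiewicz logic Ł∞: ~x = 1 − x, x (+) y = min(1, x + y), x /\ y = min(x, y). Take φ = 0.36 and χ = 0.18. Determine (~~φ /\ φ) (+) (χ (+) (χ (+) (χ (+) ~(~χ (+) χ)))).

~φ = 1 − 0.36 = 0.64
~~φ = 1 − 0.64 = 0.36
~~φ /\ φ = min(0.36, 0.36) = 0.36
~χ = 1 − 0.18 = 0.82
~χ (+) χ = min(1, 0.82 + 0.18) = min(1, 1.00) = 1.00
~(~χ (+) χ) = 1 − 1.00 = 0.00
χ (+) ~(~χ (+) χ) = min(1, 0.18 + 0.00) = min(1, 0.18) = 0.18
χ (+) (χ (+) ~(~χ (+) χ)) = min(1, 0.18 + 0.18) = min(1, 0.36) = 0.36
χ (+) (χ (+) (χ (+) ~(~χ (+) χ))) = min(1, 0.18 + 0.36) = min(1, 0.54) = 0.54
(~~φ /\ φ) (+) (χ (+) (χ (+) (χ (+) ~(~χ (+) χ)))) = min(1, 0.36 + 0.54) = min(1, 0.90) = 0.90

0.90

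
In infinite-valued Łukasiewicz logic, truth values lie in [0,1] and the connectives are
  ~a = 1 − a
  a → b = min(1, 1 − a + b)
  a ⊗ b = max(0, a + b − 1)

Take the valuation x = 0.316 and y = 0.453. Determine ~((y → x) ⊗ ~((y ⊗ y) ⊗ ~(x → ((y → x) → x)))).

0.137

y → x = min(1, 1 − 0.453 + 0.316) = min(1, 0.863) = 0.863
y ⊗ y = max(0, 0.453 + 0.453 − 1) = max(0, -0.094) = 0.000
(y → x) → x = min(1, 1 − 0.863 + 0.316) = min(1, 0.453) = 0.453
x → ((y → x) → x) = min(1, 1 − 0.316 + 0.453) = min(1, 1.137) = 1.000
~(x → ((y → x) → x)) = 1 − 1.000 = 0.000
(y ⊗ y) ⊗ ~(x → ((y → x) → x)) = max(0, 0.000 + 0.000 − 1) = max(0, -1.000) = 0.000
~((y ⊗ y) ⊗ ~(x → ((y → x) → x))) = 1 − 0.000 = 1.000
(y → x) ⊗ ~((y ⊗ y) ⊗ ~(x → ((y → x) → x))) = max(0, 0.863 + 1.000 − 1) = max(0, 0.863) = 0.863
~((y → x) ⊗ ~((y ⊗ y) ⊗ ~(x → ((y → x) → x)))) = 1 − 0.863 = 0.137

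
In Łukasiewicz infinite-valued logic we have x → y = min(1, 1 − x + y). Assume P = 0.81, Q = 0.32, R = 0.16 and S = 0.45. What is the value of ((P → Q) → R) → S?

P → Q = min(1, 1 − 0.81 + 0.32) = min(1, 0.51) = 0.51
(P → Q) → R = min(1, 1 − 0.51 + 0.16) = min(1, 0.65) = 0.65
((P → Q) → R) → S = min(1, 1 − 0.65 + 0.45) = min(1, 0.80) = 0.80

0.80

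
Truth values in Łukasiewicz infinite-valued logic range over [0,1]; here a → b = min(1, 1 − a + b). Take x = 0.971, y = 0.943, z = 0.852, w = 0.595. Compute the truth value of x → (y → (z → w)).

0.829

z → w = min(1, 1 − 0.852 + 0.595) = min(1, 0.743) = 0.743
y → (z → w) = min(1, 1 − 0.943 + 0.743) = min(1, 0.800) = 0.800
x → (y → (z → w)) = min(1, 1 − 0.971 + 0.800) = min(1, 0.829) = 0.829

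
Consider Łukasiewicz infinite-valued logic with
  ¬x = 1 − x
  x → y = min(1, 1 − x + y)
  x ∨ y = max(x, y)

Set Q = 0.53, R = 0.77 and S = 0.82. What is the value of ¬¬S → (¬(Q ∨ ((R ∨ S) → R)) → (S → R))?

1.00

¬S = 1 − 0.82 = 0.18
¬¬S = 1 − 0.18 = 0.82
R ∨ S = max(0.77, 0.82) = 0.82
(R ∨ S) → R = min(1, 1 − 0.82 + 0.77) = min(1, 0.95) = 0.95
Q ∨ ((R ∨ S) → R) = max(0.53, 0.95) = 0.95
¬(Q ∨ ((R ∨ S) → R)) = 1 − 0.95 = 0.05
S → R = min(1, 1 − 0.82 + 0.77) = min(1, 0.95) = 0.95
¬(Q ∨ ((R ∨ S) → R)) → (S → R) = min(1, 1 − 0.05 + 0.95) = min(1, 1.90) = 1.00
¬¬S → (¬(Q ∨ ((R ∨ S) → R)) → (S → R)) = min(1, 1 − 0.82 + 1.00) = min(1, 1.18) = 1.00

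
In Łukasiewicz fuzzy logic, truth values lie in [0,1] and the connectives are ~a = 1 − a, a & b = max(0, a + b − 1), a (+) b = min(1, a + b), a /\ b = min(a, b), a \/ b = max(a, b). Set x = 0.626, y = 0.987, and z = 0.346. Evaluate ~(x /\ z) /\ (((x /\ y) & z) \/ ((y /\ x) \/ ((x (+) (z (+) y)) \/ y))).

0.654

x /\ z = min(0.626, 0.346) = 0.346
~(x /\ z) = 1 − 0.346 = 0.654
x /\ y = min(0.626, 0.987) = 0.626
(x /\ y) & z = max(0, 0.626 + 0.346 − 1) = max(0, -0.028) = 0.000
y /\ x = min(0.987, 0.626) = 0.626
z (+) y = min(1, 0.346 + 0.987) = min(1, 1.333) = 1.000
x (+) (z (+) y) = min(1, 0.626 + 1.000) = min(1, 1.626) = 1.000
(x (+) (z (+) y)) \/ y = max(1.000, 0.987) = 1.000
(y /\ x) \/ ((x (+) (z (+) y)) \/ y) = max(0.626, 1.000) = 1.000
((x /\ y) & z) \/ ((y /\ x) \/ ((x (+) (z (+) y)) \/ y)) = max(0.000, 1.000) = 1.000
~(x /\ z) /\ (((x /\ y) & z) \/ ((y /\ x) \/ ((x (+) (z (+) y)) \/ y))) = min(0.654, 1.000) = 0.654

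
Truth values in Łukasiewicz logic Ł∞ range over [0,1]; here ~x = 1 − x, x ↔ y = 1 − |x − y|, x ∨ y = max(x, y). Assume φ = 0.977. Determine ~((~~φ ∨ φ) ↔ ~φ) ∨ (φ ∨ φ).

0.977

~φ = 1 − 0.977 = 0.023
~~φ = 1 − 0.023 = 0.977
~~φ ∨ φ = max(0.977, 0.977) = 0.977
(~~φ ∨ φ) ↔ ~φ = 1 − |0.977 − 0.023| = 1 − 0.954 = 0.046
~((~~φ ∨ φ) ↔ ~φ) = 1 − 0.046 = 0.954
φ ∨ φ = max(0.977, 0.977) = 0.977
~((~~φ ∨ φ) ↔ ~φ) ∨ (φ ∨ φ) = max(0.954, 0.977) = 0.977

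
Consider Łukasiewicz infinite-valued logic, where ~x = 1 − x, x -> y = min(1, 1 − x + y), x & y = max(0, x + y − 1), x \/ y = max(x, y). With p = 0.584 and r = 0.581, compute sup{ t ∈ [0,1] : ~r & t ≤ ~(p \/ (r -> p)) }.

0.581

~r = 1 − 0.581 = 0.419
So the left factor is ~r = 0.419.
r -> p = min(1, 1 − 0.581 + 0.584) = min(1, 1.003) = 1.000
p \/ (r -> p) = max(0.584, 1.000) = 1.000
~(p \/ (r -> p)) = 1 − 1.000 = 0.000
So the right-hand bound is ~(p \/ (r -> p)) = 0.000.
The residuum of the Łukasiewicz t-norm gives the supremum: min(1, 1 − 0.419 + 0.000).
1 − 0.419 + 0.000 = 0.581, so t = min(1, 0.581) = 0.581.
Check: 0.419 & 0.581 = max(0, 0.000) = 0.000 ≤ 0.000.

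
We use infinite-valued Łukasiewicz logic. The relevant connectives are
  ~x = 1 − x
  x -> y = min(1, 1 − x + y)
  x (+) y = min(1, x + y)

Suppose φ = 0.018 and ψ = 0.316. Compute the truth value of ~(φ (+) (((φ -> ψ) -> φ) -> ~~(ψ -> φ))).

0.000

φ -> ψ = min(1, 1 − 0.018 + 0.316) = min(1, 1.298) = 1.000
(φ -> ψ) -> φ = min(1, 1 − 1.000 + 0.018) = min(1, 0.018) = 0.018
ψ -> φ = min(1, 1 − 0.316 + 0.018) = min(1, 0.702) = 0.702
~(ψ -> φ) = 1 − 0.702 = 0.298
~~(ψ -> φ) = 1 − 0.298 = 0.702
((φ -> ψ) -> φ) -> ~~(ψ -> φ) = min(1, 1 − 0.018 + 0.702) = min(1, 1.684) = 1.000
φ (+) (((φ -> ψ) -> φ) -> ~~(ψ -> φ)) = min(1, 0.018 + 1.000) = min(1, 1.018) = 1.000
~(φ (+) (((φ -> ψ) -> φ) -> ~~(ψ -> φ))) = 1 − 1.000 = 0.000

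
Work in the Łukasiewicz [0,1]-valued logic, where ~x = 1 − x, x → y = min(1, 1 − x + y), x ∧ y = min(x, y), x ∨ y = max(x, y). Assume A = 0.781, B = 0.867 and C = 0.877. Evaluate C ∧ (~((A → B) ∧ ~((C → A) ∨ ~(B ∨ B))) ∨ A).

A → B = min(1, 1 − 0.781 + 0.867) = min(1, 1.086) = 1.000
C → A = min(1, 1 − 0.877 + 0.781) = min(1, 0.904) = 0.904
B ∨ B = max(0.867, 0.867) = 0.867
~(B ∨ B) = 1 − 0.867 = 0.133
(C → A) ∨ ~(B ∨ B) = max(0.904, 0.133) = 0.904
~((C → A) ∨ ~(B ∨ B)) = 1 − 0.904 = 0.096
(A → B) ∧ ~((C → A) ∨ ~(B ∨ B)) = min(1.000, 0.096) = 0.096
~((A → B) ∧ ~((C → A) ∨ ~(B ∨ B))) = 1 − 0.096 = 0.904
~((A → B) ∧ ~((C → A) ∨ ~(B ∨ B))) ∨ A = max(0.904, 0.781) = 0.904
C ∧ (~((A → B) ∧ ~((C → A) ∨ ~(B ∨ B))) ∨ A) = min(0.877, 0.904) = 0.877

0.877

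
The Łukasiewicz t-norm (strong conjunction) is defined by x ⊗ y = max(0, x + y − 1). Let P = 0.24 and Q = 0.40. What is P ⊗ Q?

0.00

P ⊗ Q = max(0, 0.24 + 0.40 − 1) = max(0, -0.36) = 0.00
For comparison, the Gödel (minimum) t-norm min(x, y) would give 0.24.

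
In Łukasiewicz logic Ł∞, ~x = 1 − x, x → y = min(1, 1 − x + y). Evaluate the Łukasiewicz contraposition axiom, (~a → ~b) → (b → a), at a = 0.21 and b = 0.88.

1.00

~a = 1 − 0.21 = 0.79
~b = 1 − 0.88 = 0.12
~a → ~b = min(1, 1 − 0.79 + 0.12) = min(1, 0.33) = 0.33
b → a = min(1, 1 − 0.88 + 0.21) = min(1, 0.33) = 0.33
(~a → ~b) → (b → a) = min(1, 1 − 0.33 + 0.33) = min(1, 1.00) = 1.00
(As expected: an axiom of Ł∞, always 1.)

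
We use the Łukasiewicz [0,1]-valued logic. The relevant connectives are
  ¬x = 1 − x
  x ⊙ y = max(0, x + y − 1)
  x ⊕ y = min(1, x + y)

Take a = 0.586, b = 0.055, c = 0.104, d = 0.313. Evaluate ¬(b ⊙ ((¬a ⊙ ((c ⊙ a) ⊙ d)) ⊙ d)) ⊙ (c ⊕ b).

¬a = 1 − 0.586 = 0.414
c ⊙ a = max(0, 0.104 + 0.586 − 1) = max(0, -0.310) = 0.000
(c ⊙ a) ⊙ d = max(0, 0.000 + 0.313 − 1) = max(0, -0.687) = 0.000
¬a ⊙ ((c ⊙ a) ⊙ d) = max(0, 0.414 + 0.000 − 1) = max(0, -0.586) = 0.000
(¬a ⊙ ((c ⊙ a) ⊙ d)) ⊙ d = max(0, 0.000 + 0.313 − 1) = max(0, -0.687) = 0.000
b ⊙ ((¬a ⊙ ((c ⊙ a) ⊙ d)) ⊙ d) = max(0, 0.055 + 0.000 − 1) = max(0, -0.945) = 0.000
¬(b ⊙ ((¬a ⊙ ((c ⊙ a) ⊙ d)) ⊙ d)) = 1 − 0.000 = 1.000
c ⊕ b = min(1, 0.104 + 0.055) = min(1, 0.159) = 0.159
¬(b ⊙ ((¬a ⊙ ((c ⊙ a) ⊙ d)) ⊙ d)) ⊙ (c ⊕ b) = max(0, 1.000 + 0.159 − 1) = max(0, 0.159) = 0.159

0.159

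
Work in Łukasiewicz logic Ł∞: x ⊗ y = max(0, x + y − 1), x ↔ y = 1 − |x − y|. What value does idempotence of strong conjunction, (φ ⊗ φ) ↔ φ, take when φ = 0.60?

φ ⊗ φ = max(0, 0.60 + 0.60 − 1) = max(0, 0.20) = 0.20
(φ ⊗ φ) ↔ φ = 1 − |0.20 − 0.60| = 1 − 0.40 = 0.60
(The value 0.60 < 1 shows this instance is not satisfied; fails in Ł∞ since a ⊗ a = max(0, 2a−1) ≠ a in general.)

0.60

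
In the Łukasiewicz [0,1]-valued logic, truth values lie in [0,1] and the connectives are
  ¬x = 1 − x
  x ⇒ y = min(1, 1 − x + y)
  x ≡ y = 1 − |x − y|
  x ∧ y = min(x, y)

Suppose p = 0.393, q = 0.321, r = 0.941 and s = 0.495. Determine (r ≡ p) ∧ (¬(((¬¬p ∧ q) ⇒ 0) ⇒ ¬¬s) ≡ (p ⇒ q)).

0.256

r ≡ p = 1 − |0.941 − 0.393| = 1 − 0.548 = 0.452
¬p = 1 − 0.393 = 0.607
¬¬p = 1 − 0.607 = 0.393
¬¬p ∧ q = min(0.393, 0.321) = 0.321
(¬¬p ∧ q) ⇒ 0 = min(1, 1 − 0.321 + 0.000) = min(1, 0.679) = 0.679
¬s = 1 − 0.495 = 0.505
¬¬s = 1 − 0.505 = 0.495
((¬¬p ∧ q) ⇒ 0) ⇒ ¬¬s = min(1, 1 − 0.679 + 0.495) = min(1, 0.816) = 0.816
¬(((¬¬p ∧ q) ⇒ 0) ⇒ ¬¬s) = 1 − 0.816 = 0.184
p ⇒ q = min(1, 1 − 0.393 + 0.321) = min(1, 0.928) = 0.928
¬(((¬¬p ∧ q) ⇒ 0) ⇒ ¬¬s) ≡ (p ⇒ q) = 1 − |0.184 − 0.928| = 1 − 0.744 = 0.256
(r ≡ p) ∧ (¬(((¬¬p ∧ q) ⇒ 0) ⇒ ¬¬s) ≡ (p ⇒ q)) = min(0.452, 0.256) = 0.256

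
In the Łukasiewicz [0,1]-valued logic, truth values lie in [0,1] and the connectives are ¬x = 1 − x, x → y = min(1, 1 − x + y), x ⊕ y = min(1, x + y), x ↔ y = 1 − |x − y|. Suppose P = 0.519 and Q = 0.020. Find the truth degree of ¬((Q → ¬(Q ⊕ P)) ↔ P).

Q ⊕ P = min(1, 0.020 + 0.519) = min(1, 0.539) = 0.539
¬(Q ⊕ P) = 1 − 0.539 = 0.461
Q → ¬(Q ⊕ P) = min(1, 1 − 0.020 + 0.461) = min(1, 1.441) = 1.000
(Q → ¬(Q ⊕ P)) ↔ P = 1 − |1.000 − 0.519| = 1 − 0.481 = 0.519
¬((Q → ¬(Q ⊕ P)) ↔ P) = 1 − 0.519 = 0.481

0.481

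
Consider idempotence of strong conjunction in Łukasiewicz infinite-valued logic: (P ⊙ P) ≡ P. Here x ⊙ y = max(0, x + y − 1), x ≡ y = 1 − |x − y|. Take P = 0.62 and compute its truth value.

P ⊙ P = max(0, 0.62 + 0.62 − 1) = max(0, 0.24) = 0.24
(P ⊙ P) ≡ P = 1 − |0.24 − 0.62| = 1 − 0.38 = 0.62
(The value 0.62 < 1 shows this instance is not satisfied; fails in Ł∞ since a ⊗ a = max(0, 2a−1) ≠ a in general.)

0.62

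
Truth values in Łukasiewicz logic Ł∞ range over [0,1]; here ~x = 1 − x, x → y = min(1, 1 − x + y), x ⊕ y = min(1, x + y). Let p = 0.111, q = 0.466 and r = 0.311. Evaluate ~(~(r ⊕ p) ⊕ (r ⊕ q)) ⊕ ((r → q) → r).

0.311

r ⊕ p = min(1, 0.311 + 0.111) = min(1, 0.422) = 0.422
~(r ⊕ p) = 1 − 0.422 = 0.578
r ⊕ q = min(1, 0.311 + 0.466) = min(1, 0.777) = 0.777
~(r ⊕ p) ⊕ (r ⊕ q) = min(1, 0.578 + 0.777) = min(1, 1.355) = 1.000
~(~(r ⊕ p) ⊕ (r ⊕ q)) = 1 − 1.000 = 0.000
r → q = min(1, 1 − 0.311 + 0.466) = min(1, 1.155) = 1.000
(r → q) → r = min(1, 1 − 1.000 + 0.311) = min(1, 0.311) = 0.311
~(~(r ⊕ p) ⊕ (r ⊕ q)) ⊕ ((r → q) → r) = min(1, 0.000 + 0.311) = min(1, 0.311) = 0.311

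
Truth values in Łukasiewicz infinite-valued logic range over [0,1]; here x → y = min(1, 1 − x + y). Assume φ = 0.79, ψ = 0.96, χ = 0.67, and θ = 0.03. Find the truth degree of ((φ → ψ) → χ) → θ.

φ → ψ = min(1, 1 − 0.79 + 0.96) = min(1, 1.17) = 1.00
(φ → ψ) → χ = min(1, 1 − 1.00 + 0.67) = min(1, 0.67) = 0.67
((φ → ψ) → χ) → θ = min(1, 1 − 0.67 + 0.03) = min(1, 0.36) = 0.36

0.36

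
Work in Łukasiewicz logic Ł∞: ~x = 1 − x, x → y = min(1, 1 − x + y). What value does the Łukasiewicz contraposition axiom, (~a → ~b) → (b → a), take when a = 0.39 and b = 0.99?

~a = 1 − 0.39 = 0.61
~b = 1 − 0.99 = 0.01
~a → ~b = min(1, 1 − 0.61 + 0.01) = min(1, 0.40) = 0.40
b → a = min(1, 1 − 0.99 + 0.39) = min(1, 0.40) = 0.40
(~a → ~b) → (b → a) = min(1, 1 − 0.40 + 0.40) = min(1, 1.00) = 1.00
(As expected: an axiom of Ł∞, always 1.)

1.00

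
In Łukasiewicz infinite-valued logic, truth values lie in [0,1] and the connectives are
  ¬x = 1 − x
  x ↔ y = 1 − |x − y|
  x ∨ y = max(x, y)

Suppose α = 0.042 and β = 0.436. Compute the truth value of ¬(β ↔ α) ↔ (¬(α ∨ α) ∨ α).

0.436

β ↔ α = 1 − |0.436 − 0.042| = 1 − 0.394 = 0.606
¬(β ↔ α) = 1 − 0.606 = 0.394
α ∨ α = max(0.042, 0.042) = 0.042
¬(α ∨ α) = 1 − 0.042 = 0.958
¬(α ∨ α) ∨ α = max(0.958, 0.042) = 0.958
¬(β ↔ α) ↔ (¬(α ∨ α) ∨ α) = 1 − |0.394 − 0.958| = 1 − 0.564 = 0.436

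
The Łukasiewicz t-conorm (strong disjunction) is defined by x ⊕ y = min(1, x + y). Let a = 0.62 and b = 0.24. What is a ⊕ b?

a ⊕ b = min(1, 0.62 + 0.24) = min(1, 0.86) = 0.86
For comparison, the Gödel t-conorm max(x, y) would give 0.62.

0.86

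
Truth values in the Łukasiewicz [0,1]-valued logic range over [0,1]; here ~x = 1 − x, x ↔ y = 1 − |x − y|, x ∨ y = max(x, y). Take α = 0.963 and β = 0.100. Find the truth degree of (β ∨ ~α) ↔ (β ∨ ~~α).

~α = 1 − 0.963 = 0.037
β ∨ ~α = max(0.100, 0.037) = 0.100
~~α = 1 − 0.037 = 0.963
β ∨ ~~α = max(0.100, 0.963) = 0.963
(β ∨ ~α) ↔ (β ∨ ~~α) = 1 − |0.100 − 0.963| = 1 − 0.863 = 0.137

0.137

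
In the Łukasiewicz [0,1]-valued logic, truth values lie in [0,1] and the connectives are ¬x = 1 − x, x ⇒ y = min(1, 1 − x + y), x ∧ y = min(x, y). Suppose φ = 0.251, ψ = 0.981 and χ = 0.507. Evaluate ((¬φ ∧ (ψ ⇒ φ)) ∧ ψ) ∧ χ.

0.270

¬φ = 1 − 0.251 = 0.749
ψ ⇒ φ = min(1, 1 − 0.981 + 0.251) = min(1, 0.270) = 0.270
¬φ ∧ (ψ ⇒ φ) = min(0.749, 0.270) = 0.270
(¬φ ∧ (ψ ⇒ φ)) ∧ ψ = min(0.270, 0.981) = 0.270
((¬φ ∧ (ψ ⇒ φ)) ∧ ψ) ∧ χ = min(0.270, 0.507) = 0.270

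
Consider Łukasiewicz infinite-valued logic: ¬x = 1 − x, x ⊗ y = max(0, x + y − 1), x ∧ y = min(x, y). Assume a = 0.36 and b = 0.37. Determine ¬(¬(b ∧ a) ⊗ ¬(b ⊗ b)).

b ∧ a = min(0.37, 0.36) = 0.36
¬(b ∧ a) = 1 − 0.36 = 0.64
b ⊗ b = max(0, 0.37 + 0.37 − 1) = max(0, -0.26) = 0.00
¬(b ⊗ b) = 1 − 0.00 = 1.00
¬(b ∧ a) ⊗ ¬(b ⊗ b) = max(0, 0.64 + 1.00 − 1) = max(0, 0.64) = 0.64
¬(¬(b ∧ a) ⊗ ¬(b ⊗ b)) = 1 − 0.64 = 0.36

0.36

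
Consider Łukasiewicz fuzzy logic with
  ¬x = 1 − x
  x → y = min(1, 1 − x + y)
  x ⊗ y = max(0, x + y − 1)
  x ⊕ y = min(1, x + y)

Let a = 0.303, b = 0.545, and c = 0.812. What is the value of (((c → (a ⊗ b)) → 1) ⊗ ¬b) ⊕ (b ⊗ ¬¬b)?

0.545

a ⊗ b = max(0, 0.303 + 0.545 − 1) = max(0, -0.152) = 0.000
c → (a ⊗ b) = min(1, 1 − 0.812 + 0.000) = min(1, 0.188) = 0.188
(c → (a ⊗ b)) → 1 = min(1, 1 − 0.188 + 1.000) = min(1, 1.812) = 1.000
¬b = 1 − 0.545 = 0.455
((c → (a ⊗ b)) → 1) ⊗ ¬b = max(0, 1.000 + 0.455 − 1) = max(0, 0.455) = 0.455
¬¬b = 1 − 0.455 = 0.545
b ⊗ ¬¬b = max(0, 0.545 + 0.545 − 1) = max(0, 0.090) = 0.090
(((c → (a ⊗ b)) → 1) ⊗ ¬b) ⊕ (b ⊗ ¬¬b) = min(1, 0.455 + 0.090) = min(1, 0.545) = 0.545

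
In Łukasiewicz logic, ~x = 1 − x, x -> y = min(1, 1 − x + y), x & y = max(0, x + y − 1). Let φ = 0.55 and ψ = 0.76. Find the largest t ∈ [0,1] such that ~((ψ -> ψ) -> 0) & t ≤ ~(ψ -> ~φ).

0.31

ψ -> ψ = min(1, 1 − 0.76 + 0.76) = min(1, 1.00) = 1.00
(ψ -> ψ) -> 0 = min(1, 1 − 1.00 + 0.00) = min(1, 0.00) = 0.00
~((ψ -> ψ) -> 0) = 1 − 0.00 = 1.00
So the left factor is ~((ψ -> ψ) -> 0) = 1.00.
~φ = 1 − 0.55 = 0.45
ψ -> ~φ = min(1, 1 − 0.76 + 0.45) = min(1, 0.69) = 0.69
~(ψ -> ~φ) = 1 − 0.69 = 0.31
So the right-hand bound is ~(ψ -> ~φ) = 0.31.
The residuum of the Łukasiewicz t-norm gives the supremum: min(1, 1 − 1.00 + 0.31).
1 − 1.00 + 0.31 = 0.31, so t = min(1, 0.31) = 0.31.
Check: 1.00 & 0.31 = max(0, 0.31) = 0.31 ≤ 0.31.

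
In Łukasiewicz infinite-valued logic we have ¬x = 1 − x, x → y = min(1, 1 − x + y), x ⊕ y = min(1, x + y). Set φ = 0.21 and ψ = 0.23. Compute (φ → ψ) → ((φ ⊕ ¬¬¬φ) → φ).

φ → ψ = min(1, 1 − 0.21 + 0.23) = min(1, 1.02) = 1.00
¬φ = 1 − 0.21 = 0.79
¬¬φ = 1 − 0.79 = 0.21
¬¬¬φ = 1 − 0.21 = 0.79
φ ⊕ ¬¬¬φ = min(1, 0.21 + 0.79) = min(1, 1.00) = 1.00
(φ ⊕ ¬¬¬φ) → φ = min(1, 1 − 1.00 + 0.21) = min(1, 0.21) = 0.21
(φ → ψ) → ((φ ⊕ ¬¬¬φ) → φ) = min(1, 1 − 1.00 + 0.21) = min(1, 0.21) = 0.21

0.21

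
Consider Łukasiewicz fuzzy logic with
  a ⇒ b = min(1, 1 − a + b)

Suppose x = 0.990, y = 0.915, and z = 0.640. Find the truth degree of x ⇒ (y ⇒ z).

y ⇒ z = min(1, 1 − 0.915 + 0.640) = min(1, 0.725) = 0.725
x ⇒ (y ⇒ z) = min(1, 1 − 0.990 + 0.725) = min(1, 0.735) = 0.735

0.735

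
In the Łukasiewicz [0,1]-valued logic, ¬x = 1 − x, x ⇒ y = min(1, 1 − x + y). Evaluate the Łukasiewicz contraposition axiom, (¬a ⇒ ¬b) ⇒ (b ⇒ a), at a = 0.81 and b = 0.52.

1.00

¬a = 1 − 0.81 = 0.19
¬b = 1 − 0.52 = 0.48
¬a ⇒ ¬b = min(1, 1 − 0.19 + 0.48) = min(1, 1.29) = 1.00
b ⇒ a = min(1, 1 − 0.52 + 0.81) = min(1, 1.29) = 1.00
(¬a ⇒ ¬b) ⇒ (b ⇒ a) = min(1, 1 − 1.00 + 1.00) = min(1, 1.00) = 1.00
(As expected: an axiom of Ł∞, always 1.)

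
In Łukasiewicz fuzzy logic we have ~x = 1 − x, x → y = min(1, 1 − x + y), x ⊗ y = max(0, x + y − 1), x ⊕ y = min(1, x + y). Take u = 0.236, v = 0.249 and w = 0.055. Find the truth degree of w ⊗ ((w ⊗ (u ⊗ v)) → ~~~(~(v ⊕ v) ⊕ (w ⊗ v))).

u ⊗ v = max(0, 0.236 + 0.249 − 1) = max(0, -0.515) = 0.000
w ⊗ (u ⊗ v) = max(0, 0.055 + 0.000 − 1) = max(0, -0.945) = 0.000
v ⊕ v = min(1, 0.249 + 0.249) = min(1, 0.498) = 0.498
~(v ⊕ v) = 1 − 0.498 = 0.502
w ⊗ v = max(0, 0.055 + 0.249 − 1) = max(0, -0.696) = 0.000
~(v ⊕ v) ⊕ (w ⊗ v) = min(1, 0.502 + 0.000) = min(1, 0.502) = 0.502
~(~(v ⊕ v) ⊕ (w ⊗ v)) = 1 − 0.502 = 0.498
~~(~(v ⊕ v) ⊕ (w ⊗ v)) = 1 − 0.498 = 0.502
~~~(~(v ⊕ v) ⊕ (w ⊗ v)) = 1 − 0.502 = 0.498
(w ⊗ (u ⊗ v)) → ~~~(~(v ⊕ v) ⊕ (w ⊗ v)) = min(1, 1 − 0.000 + 0.498) = min(1, 1.498) = 1.000
w ⊗ ((w ⊗ (u ⊗ v)) → ~~~(~(v ⊕ v) ⊕ (w ⊗ v))) = max(0, 0.055 + 1.000 − 1) = max(0, 0.055) = 0.055

0.055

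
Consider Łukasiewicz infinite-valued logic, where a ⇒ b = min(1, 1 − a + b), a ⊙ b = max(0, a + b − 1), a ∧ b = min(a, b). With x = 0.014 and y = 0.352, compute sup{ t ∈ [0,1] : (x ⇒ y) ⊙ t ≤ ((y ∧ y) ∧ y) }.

x ⇒ y = min(1, 1 − 0.014 + 0.352) = min(1, 1.338) = 1.000
So the left factor is x ⇒ y = 1.000.
y ∧ y = min(0.352, 0.352) = 0.352
(y ∧ y) ∧ y = min(0.352, 0.352) = 0.352
So the right-hand bound is (y ∧ y) ∧ y = 0.352.
The residuum of the Łukasiewicz t-norm gives the supremum: min(1, 1 − 1.000 + 0.352).
1 − 1.000 + 0.352 = 0.352, so t = min(1, 0.352) = 0.352.
Check: 1.000 ⊙ 0.352 = max(0, 0.352) = 0.352 ≤ 0.352.

0.352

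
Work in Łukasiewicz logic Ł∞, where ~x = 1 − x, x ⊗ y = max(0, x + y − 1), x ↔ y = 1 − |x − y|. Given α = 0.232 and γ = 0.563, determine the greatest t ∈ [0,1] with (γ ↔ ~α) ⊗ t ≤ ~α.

~α = 1 − 0.232 = 0.768
γ ↔ ~α = 1 − |0.563 − 0.768| = 1 − 0.205 = 0.795
So the left factor is γ ↔ ~α = 0.795.
So the right-hand bound is ~α = 0.768.
The residuum of the Łukasiewicz t-norm gives the supremum: min(1, 1 − 0.795 + 0.768).
1 − 0.795 + 0.768 = 0.973, so t = min(1, 0.973) = 0.973.
Check: 0.795 ⊗ 0.973 = max(0, 0.768) = 0.768 ≤ 0.768.

0.973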